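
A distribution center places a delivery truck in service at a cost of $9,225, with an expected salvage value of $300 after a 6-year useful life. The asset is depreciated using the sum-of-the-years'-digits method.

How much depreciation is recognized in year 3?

$1,700

Depreciable base = $9,225 − $300 = $8,925.
Sum of the years' digits = 6+5+4+3+2+1 = 21.
Year 1: $8,925 × 6/21 = $2,550. Book value $6,675.
Year 2: $8,925 × 5/21 = $2,125. Book value $4,550.
Year 3: $8,925 × 4/21 = $1,700. Book value $2,850.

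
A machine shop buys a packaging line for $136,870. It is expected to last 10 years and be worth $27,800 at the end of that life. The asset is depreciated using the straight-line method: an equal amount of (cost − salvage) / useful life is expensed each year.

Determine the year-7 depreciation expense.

$10,907

Depreciable base = $136,870 − $27,800 = $109,070.
Annual expense = $109,070 / 10 = $10,907.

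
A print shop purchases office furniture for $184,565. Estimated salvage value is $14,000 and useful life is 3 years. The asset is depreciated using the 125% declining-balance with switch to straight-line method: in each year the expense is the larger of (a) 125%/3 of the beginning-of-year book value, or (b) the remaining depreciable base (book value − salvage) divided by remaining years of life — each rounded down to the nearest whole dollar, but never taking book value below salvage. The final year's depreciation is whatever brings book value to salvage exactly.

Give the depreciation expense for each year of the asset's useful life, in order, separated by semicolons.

$76,902; $46,831; $46,832

Depreciable base = $184,565 − $14,000 = $170,565.
Year 1: DB = ⌊$184,565 × 125%/3⌋ = $76,902; SL = ⌊$170,565/3⌋ = $56,855 → take DB $76,902. Book value $107,663.
Year 2: DB = ⌊$107,663 × 125%/3⌋ = $44,859; SL = ⌊$93,663/2⌋ = $46,831 → take SL $46,831. Book value $60,832.
Year 3 (final): $60,832 − $14,000 = $46,832. Book value $14,000.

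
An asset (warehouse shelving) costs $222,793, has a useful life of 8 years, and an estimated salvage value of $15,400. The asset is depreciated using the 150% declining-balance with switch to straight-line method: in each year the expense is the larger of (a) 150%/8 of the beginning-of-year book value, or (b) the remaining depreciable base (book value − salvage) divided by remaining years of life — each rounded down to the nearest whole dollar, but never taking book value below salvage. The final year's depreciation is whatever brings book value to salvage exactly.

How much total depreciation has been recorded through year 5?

Depreciable base = $222,793 − $15,400 = $207,393.
Year 1: DB = ⌊$222,793 × 150%/8⌋ = $41,773; SL = ⌊$207,393/8⌋ = $25,924 → take DB $41,773. Book value $181,020.
Year 2: DB = ⌊$181,020 × 150%/8⌋ = $33,941; SL = ⌊$165,620/7⌋ = $23,660 → take DB $33,941. Book value $147,079.
Year 3: DB = ⌊$147,079 × 150%/8⌋ = $27,577; SL = ⌊$131,679/6⌋ = $21,946 → take DB $27,577. Book value $119,502.
Year 4: DB = ⌊$119,502 × 150%/8⌋ = $22,406; SL = ⌊$104,102/5⌋ = $20,820 → take DB $22,406. Book value $97,096.
Year 5: DB = ⌊$97,096 × 150%/8⌋ = $18,205; SL = ⌊$81,696/4⌋ = $20,424 → take SL $20,424. Book value $76,672.
Accumulated through year 5 = $222,793 − $76,672 = $146,121.

$146,121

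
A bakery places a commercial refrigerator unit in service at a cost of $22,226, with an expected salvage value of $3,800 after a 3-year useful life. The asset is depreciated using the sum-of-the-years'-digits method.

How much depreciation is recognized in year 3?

Depreciable base = $22,226 − $3,800 = $18,426.
Sum of the years' digits = 3+2+1 = 6.
Year 1: $18,426 × 3/6 = $9,213. Book value $13,013.
Year 2: $18,426 × 2/6 = $6,142. Book value $6,871.
Year 3: $18,426 × 1/6 = $3,071. Book value $3,800.

$3,071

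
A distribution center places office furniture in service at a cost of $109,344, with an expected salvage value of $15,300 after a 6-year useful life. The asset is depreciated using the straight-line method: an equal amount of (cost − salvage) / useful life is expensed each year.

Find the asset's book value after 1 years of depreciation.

$93,670

Depreciable base = $109,344 − $15,300 = $94,044.
Annual expense = $94,044 / 6 = $15,674.
End of year 1: book value $93,670.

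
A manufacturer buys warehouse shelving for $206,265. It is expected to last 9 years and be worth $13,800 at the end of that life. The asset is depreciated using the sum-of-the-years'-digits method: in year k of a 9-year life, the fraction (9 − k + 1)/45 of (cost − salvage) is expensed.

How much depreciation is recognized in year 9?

Depreciable base = $206,265 − $13,800 = $192,465.
Sum of the years' digits = 9+8+7+6+5+4+3+2+1 = 45.
Year 1: $192,465 × 9/45 = $38,493. Book value $167,772.
Year 2: $192,465 × 8/45 = $34,216. Book value $133,556.
Year 3: $192,465 × 7/45 = $29,939. Book value $103,617.
Year 4: $192,465 × 6/45 = $25,662. Book value $77,955.
Year 5: $192,465 × 5/45 = $21,385. Book value $56,570.
Year 6: $192,465 × 4/45 = $17,108. Book value $39,462.
Year 7: $192,465 × 3/45 = $12,831. Book value $26,631.
Year 8: $192,465 × 2/45 = $8,554. Book value $18,077.
Year 9: $192,465 × 1/45 = $4,277. Book value $13,800.

$4,277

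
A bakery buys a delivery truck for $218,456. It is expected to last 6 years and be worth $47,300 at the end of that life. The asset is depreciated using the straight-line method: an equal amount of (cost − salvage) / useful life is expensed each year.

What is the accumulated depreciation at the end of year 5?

Depreciable base = $218,456 − $47,300 = $171,156.
Annual expense = $171,156 / 6 = $28,526.
End of year 1: book value $189,930.
End of year 2: book value $161,404.
End of year 3: book value $132,878.
End of year 4: book value $104,352.
End of year 5: book value $75,826.
Accumulated through year 5 = $218,456 − $75,826 = $142,630.

$142,630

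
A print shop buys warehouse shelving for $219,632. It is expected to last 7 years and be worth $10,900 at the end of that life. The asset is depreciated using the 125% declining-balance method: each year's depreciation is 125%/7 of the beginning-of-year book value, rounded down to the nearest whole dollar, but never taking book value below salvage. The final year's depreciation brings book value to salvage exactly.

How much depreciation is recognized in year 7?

$56,572

Depreciable base = $219,632 − $10,900 = $208,732.
Year 1: ⌊$219,632 × 125%/7⌋ = $39,220. Book value $180,412.
Year 2: ⌊$180,412 × 125%/7⌋ = $32,216. Book value $148,196.
Year 3: ⌊$148,196 × 125%/7⌋ = $26,463. Book value $121,733.
Year 4: ⌊$121,733 × 125%/7⌋ = $21,738. Book value $99,995.
Year 5: ⌊$99,995 × 125%/7⌋ = $17,856. Book value $82,139.
Year 6: ⌊$82,139 × 125%/7⌋ = $14,667. Book value $67,472.
Year 7 (final): $67,472 − $10,900 = $56,572. Book value $10,900.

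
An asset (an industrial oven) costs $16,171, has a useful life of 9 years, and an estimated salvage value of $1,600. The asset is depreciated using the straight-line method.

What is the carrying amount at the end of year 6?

$6,457

Depreciable base = $16,171 − $1,600 = $14,571.
Annual expense = $14,571 / 9 = $1,619.
End of year 1: book value $14,552.
End of year 2: book value $12,933.
End of year 3: book value $11,314.
End of year 4: book value $9,695.
End of year 5: book value $8,076.
End of year 6: book value $6,457.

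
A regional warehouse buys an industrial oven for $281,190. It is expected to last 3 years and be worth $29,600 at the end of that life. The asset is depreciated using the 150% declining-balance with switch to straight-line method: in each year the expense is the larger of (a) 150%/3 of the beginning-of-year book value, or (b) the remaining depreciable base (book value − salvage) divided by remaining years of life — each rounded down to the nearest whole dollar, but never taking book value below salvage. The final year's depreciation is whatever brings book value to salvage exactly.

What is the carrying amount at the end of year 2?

Depreciable base = $281,190 − $29,600 = $251,590.
Year 1: DB = ⌊$281,190 × 150%/3⌋ = $140,595; SL = ⌊$251,590/3⌋ = $83,863 → take DB $140,595. Book value $140,595.
Year 2: DB = ⌊$140,595 × 150%/3⌋ = $70,297; SL = ⌊$110,995/2⌋ = $55,497 → take DB $70,297. Book value $70,298.

$70,298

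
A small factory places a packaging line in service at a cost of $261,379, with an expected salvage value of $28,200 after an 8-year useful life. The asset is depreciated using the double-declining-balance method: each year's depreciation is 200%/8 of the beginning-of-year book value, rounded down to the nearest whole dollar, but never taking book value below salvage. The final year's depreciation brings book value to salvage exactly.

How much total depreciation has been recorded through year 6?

Depreciable base = $261,379 − $28,200 = $233,179.
Year 1: ⌊$261,379 × 200%/8⌋ = $65,344. Book value $196,035.
Year 2: ⌊$196,035 × 200%/8⌋ = $49,008. Book value $147,027.
Year 3: ⌊$147,027 × 200%/8⌋ = $36,756. Book value $110,271.
Year 4: ⌊$110,271 × 200%/8⌋ = $27,567. Book value $82,704.
Year 5: ⌊$82,704 × 200%/8⌋ = $20,676. Book value $62,028.
Year 6: ⌊$62,028 × 200%/8⌋ = $15,507. Book value $46,521.
Accumulated through year 6 = $261,379 − $46,521 = $214,858.

$214,858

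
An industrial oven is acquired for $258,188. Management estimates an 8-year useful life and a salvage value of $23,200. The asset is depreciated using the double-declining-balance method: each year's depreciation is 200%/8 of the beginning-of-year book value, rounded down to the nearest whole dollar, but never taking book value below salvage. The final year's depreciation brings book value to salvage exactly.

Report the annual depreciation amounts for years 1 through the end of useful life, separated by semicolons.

$64,547; $48,410; $36,307; $27,231; $20,423; $15,317; $11,488; $11,265

Depreciable base = $258,188 − $23,200 = $234,988.
Year 1: ⌊$258,188 × 200%/8⌋ = $64,547. Book value $193,641.
Year 2: ⌊$193,641 × 200%/8⌋ = $48,410. Book value $145,231.
Year 3: ⌊$145,231 × 200%/8⌋ = $36,307. Book value $108,924.
Year 4: ⌊$108,924 × 200%/8⌋ = $27,231. Book value $81,693.
Year 5: ⌊$81,693 × 200%/8⌋ = $20,423. Book value $61,270.
Year 6: ⌊$61,270 × 200%/8⌋ = $15,317. Book value $45,953.
Year 7: ⌊$45,953 × 200%/8⌋ = $11,488. Book value $34,465.
Year 8 (final): $34,465 − $23,200 = $11,265. Book value $23,200.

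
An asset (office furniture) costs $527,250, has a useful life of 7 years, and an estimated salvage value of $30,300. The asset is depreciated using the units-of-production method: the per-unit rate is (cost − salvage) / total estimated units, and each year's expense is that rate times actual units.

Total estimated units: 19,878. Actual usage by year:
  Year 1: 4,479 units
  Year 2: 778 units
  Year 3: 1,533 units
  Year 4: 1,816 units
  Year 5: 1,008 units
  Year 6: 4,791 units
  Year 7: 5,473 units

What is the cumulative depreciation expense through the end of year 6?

$360,125

Depreciable base = $527,250 − $30,300 = $496,950.
Rate = $496,950 / 19,878 units = $25 per unit.
Year 1: 4,479 × $25 = $111,975. Book value $415,275.
Year 2: 778 × $25 = $19,450. Book value $395,825.
Year 3: 1,533 × $25 = $38,325. Book value $357,500.
Year 4: 1,816 × $25 = $45,400. Book value $312,100.
Year 5: 1,008 × $25 = $25,200. Book value $286,900.
Year 6: 4,791 × $25 = $119,775. Book value $167,125.
Accumulated through year 6 = $527,250 − $167,125 = $360,125.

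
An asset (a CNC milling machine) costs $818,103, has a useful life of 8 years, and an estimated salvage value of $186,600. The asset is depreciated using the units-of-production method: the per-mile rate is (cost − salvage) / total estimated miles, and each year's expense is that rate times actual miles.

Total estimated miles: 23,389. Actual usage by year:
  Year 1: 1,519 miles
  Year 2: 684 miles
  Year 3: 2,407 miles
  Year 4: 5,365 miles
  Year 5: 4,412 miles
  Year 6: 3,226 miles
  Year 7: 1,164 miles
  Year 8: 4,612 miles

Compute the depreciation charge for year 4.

$144,855

Depreciable base = $818,103 − $186,600 = $631,503.
Rate = $631,503 / 23,389 miles = $27 per mile.
Year 1: 1,519 × $27 = $41,013. Book value $777,090.
Year 2: 684 × $27 = $18,468. Book value $758,622.
Year 3: 2,407 × $27 = $64,989. Book value $693,633.
Year 4: 5,365 × $27 = $144,855. Book value $548,778.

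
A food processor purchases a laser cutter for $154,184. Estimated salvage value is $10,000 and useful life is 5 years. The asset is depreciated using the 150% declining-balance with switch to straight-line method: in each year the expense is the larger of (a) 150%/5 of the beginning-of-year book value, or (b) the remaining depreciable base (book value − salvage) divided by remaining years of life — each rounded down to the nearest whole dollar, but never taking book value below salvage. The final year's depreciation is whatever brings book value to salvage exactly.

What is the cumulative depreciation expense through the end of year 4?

Depreciable base = $154,184 − $10,000 = $144,184.
Year 1: DB = ⌊$154,184 × 150%/5⌋ = $46,255; SL = ⌊$144,184/5⌋ = $28,836 → take DB $46,255. Book value $107,929.
Year 2: DB = ⌊$107,929 × 150%/5⌋ = $32,378; SL = ⌊$97,929/4⌋ = $24,482 → take DB $32,378. Book value $75,551.
Year 3: DB = ⌊$75,551 × 150%/5⌋ = $22,665; SL = ⌊$65,551/3⌋ = $21,850 → take DB $22,665. Book value $52,886.
Year 4: DB = ⌊$52,886 × 150%/5⌋ = $15,865; SL = ⌊$42,886/2⌋ = $21,443 → take SL $21,443. Book value $31,443.
Accumulated through year 4 = $154,184 − $31,443 = $122,741.

$122,741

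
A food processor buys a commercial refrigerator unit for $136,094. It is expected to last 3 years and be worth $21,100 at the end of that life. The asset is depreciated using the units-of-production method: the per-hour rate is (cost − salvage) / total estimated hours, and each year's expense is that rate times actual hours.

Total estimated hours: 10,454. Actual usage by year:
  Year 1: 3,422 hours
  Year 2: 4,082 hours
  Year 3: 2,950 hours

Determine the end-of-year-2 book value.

Depreciable base = $136,094 − $21,100 = $114,994.
Rate = $114,994 / 10,454 hours = $11 per hour.
Year 1: 3,422 × $11 = $37,642. Book value $98,452.
Year 2: 4,082 × $11 = $44,902. Book value $53,550.

$53,550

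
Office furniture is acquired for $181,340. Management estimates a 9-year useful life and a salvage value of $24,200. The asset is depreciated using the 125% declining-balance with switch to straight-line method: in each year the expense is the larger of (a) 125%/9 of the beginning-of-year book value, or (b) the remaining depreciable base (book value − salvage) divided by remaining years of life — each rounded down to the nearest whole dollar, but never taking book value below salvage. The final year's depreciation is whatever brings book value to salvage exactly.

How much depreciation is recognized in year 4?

$16,082

Depreciable base = $181,340 − $24,200 = $157,140.
Year 1: DB = ⌊$181,340 × 125%/9⌋ = $25,186; SL = ⌊$157,140/9⌋ = $17,460 → take DB $25,186. Book value $156,154.
Year 2: DB = ⌊$156,154 × 125%/9⌋ = $21,688; SL = ⌊$131,954/8⌋ = $16,494 → take DB $21,688. Book value $134,466.
Year 3: DB = ⌊$134,466 × 125%/9⌋ = $18,675; SL = ⌊$110,266/7⌋ = $15,752 → take DB $18,675. Book value $115,791.
Year 4: DB = ⌊$115,791 × 125%/9⌋ = $16,082; SL = ⌊$91,591/6⌋ = $15,265 → take DB $16,082. Book value $99,709.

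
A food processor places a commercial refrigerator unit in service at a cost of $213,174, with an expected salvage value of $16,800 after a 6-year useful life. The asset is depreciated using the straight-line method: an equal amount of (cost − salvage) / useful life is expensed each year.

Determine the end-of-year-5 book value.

$49,529

Depreciable base = $213,174 − $16,800 = $196,374.
Annual expense = $196,374 / 6 = $32,729.
End of year 1: book value $180,445.
End of year 2: book value $147,716.
End of year 3: book value $114,987.
End of year 4: book value $82,258.
End of year 5: book value $49,529.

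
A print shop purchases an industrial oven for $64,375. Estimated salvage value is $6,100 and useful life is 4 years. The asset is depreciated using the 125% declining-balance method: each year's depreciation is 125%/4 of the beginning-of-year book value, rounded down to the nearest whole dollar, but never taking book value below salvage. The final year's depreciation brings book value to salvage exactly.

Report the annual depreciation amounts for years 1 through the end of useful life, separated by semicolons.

Depreciable base = $64,375 − $6,100 = $58,275.
Year 1: ⌊$64,375 × 125%/4⌋ = $20,117. Book value $44,258.
Year 2: ⌊$44,258 × 125%/4⌋ = $13,830. Book value $30,428.
Year 3: ⌊$30,428 × 125%/4⌋ = $9,508. Book value $20,920.
Year 4 (final): $20,920 − $6,100 = $14,820. Book value $6,100.

$20,117; $13,830; $9,508; $14,820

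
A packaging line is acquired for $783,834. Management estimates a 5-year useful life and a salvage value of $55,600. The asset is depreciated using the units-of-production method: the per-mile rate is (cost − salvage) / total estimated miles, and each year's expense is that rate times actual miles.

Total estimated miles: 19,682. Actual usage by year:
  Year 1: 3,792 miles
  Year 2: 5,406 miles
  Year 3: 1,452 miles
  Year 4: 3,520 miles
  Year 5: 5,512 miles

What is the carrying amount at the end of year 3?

Depreciable base = $783,834 − $55,600 = $728,234.
Rate = $728,234 / 19,682 miles = $37 per mile.
Year 1: 3,792 × $37 = $140,304. Book value $643,530.
Year 2: 5,406 × $37 = $200,022. Book value $443,508.
Year 3: 1,452 × $37 = $53,724. Book value $389,784.

$389,784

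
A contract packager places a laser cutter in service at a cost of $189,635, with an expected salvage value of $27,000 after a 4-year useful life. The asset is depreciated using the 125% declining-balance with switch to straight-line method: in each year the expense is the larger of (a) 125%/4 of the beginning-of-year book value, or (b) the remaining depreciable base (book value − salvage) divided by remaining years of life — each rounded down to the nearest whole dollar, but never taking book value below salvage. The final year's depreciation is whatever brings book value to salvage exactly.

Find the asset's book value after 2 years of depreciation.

$89,633

Depreciable base = $189,635 − $27,000 = $162,635.
Year 1: DB = ⌊$189,635 × 125%/4⌋ = $59,260; SL = ⌊$162,635/4⌋ = $40,658 → take DB $59,260. Book value $130,375.
Year 2: DB = ⌊$130,375 × 125%/4⌋ = $40,742; SL = ⌊$103,375/3⌋ = $34,458 → take DB $40,742. Book value $89,633.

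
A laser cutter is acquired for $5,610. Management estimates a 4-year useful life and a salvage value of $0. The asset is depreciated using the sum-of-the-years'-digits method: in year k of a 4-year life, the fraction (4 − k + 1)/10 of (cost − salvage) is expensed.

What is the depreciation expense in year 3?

$1,122

Depreciable base = $5,610 − $0 = $5,610.
Sum of the years' digits = 4+3+2+1 = 10.
Year 1: $5,610 × 4/10 = $2,244. Book value $3,366.
Year 2: $5,610 × 3/10 = $1,683. Book value $1,683.
Year 3: $5,610 × 2/10 = $1,122. Book value $561.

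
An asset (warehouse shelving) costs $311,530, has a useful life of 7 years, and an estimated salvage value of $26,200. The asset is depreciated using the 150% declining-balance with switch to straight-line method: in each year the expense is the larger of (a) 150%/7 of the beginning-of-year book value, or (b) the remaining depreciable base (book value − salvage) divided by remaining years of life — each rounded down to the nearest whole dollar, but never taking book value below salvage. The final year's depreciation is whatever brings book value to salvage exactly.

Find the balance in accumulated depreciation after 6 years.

Depreciable base = $311,530 − $26,200 = $285,330.
Year 1: DB = ⌊$311,530 × 150%/7⌋ = $66,756; SL = ⌊$285,330/7⌋ = $40,761 → take DB $66,756. Book value $244,774.
Year 2: DB = ⌊$244,774 × 150%/7⌋ = $52,451; SL = ⌊$218,574/6⌋ = $36,429 → take DB $52,451. Book value $192,323.
Year 3: DB = ⌊$192,323 × 150%/7⌋ = $41,212; SL = ⌊$166,123/5⌋ = $33,224 → take DB $41,212. Book value $151,111.
Year 4: DB = ⌊$151,111 × 150%/7⌋ = $32,380; SL = ⌊$124,911/4⌋ = $31,227 → take DB $32,380. Book value $118,731.
Year 5: DB = ⌊$118,731 × 150%/7⌋ = $25,442; SL = ⌊$92,531/3⌋ = $30,843 → take SL $30,843. Book value $87,888.
Year 6: DB = ⌊$87,888 × 150%/7⌋ = $18,833; SL = ⌊$61,688/2⌋ = $30,844 → take SL $30,844. Book value $57,044.
Accumulated through year 6 = $311,530 − $57,044 = $254,486.

$254,486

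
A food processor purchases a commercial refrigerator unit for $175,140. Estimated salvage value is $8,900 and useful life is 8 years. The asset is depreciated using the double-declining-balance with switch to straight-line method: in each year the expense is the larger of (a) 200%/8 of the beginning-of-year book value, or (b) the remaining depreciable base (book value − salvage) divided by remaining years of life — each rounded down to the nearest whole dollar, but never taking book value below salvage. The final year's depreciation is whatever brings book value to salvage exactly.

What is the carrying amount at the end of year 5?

$41,562

Depreciable base = $175,140 − $8,900 = $166,240.
Year 1: DB = ⌊$175,140 × 200%/8⌋ = $43,785; SL = ⌊$166,240/8⌋ = $20,780 → take DB $43,785. Book value $131,355.
Year 2: DB = ⌊$131,355 × 200%/8⌋ = $32,838; SL = ⌊$122,455/7⌋ = $17,493 → take DB $32,838. Book value $98,517.
Year 3: DB = ⌊$98,517 × 200%/8⌋ = $24,629; SL = ⌊$89,617/6⌋ = $14,936 → take DB $24,629. Book value $73,888.
Year 4: DB = ⌊$73,888 × 200%/8⌋ = $18,472; SL = ⌊$64,988/5⌋ = $12,997 → take DB $18,472. Book value $55,416.
Year 5: DB = ⌊$55,416 × 200%/8⌋ = $13,854; SL = ⌊$46,516/4⌋ = $11,629 → take DB $13,854. Book value $41,562.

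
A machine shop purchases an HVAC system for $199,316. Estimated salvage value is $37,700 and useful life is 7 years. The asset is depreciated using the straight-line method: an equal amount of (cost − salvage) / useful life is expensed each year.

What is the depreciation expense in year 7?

Depreciable base = $199,316 − $37,700 = $161,616.
Annual expense = $161,616 / 7 = $23,088.

$23,088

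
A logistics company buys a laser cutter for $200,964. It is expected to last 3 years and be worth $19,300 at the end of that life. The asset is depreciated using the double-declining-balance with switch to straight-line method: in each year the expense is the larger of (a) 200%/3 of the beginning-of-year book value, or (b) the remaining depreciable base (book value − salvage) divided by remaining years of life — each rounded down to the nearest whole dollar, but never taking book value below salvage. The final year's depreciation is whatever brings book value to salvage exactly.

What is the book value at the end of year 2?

$22,330

Depreciable base = $200,964 − $19,300 = $181,664.
Year 1: DB = ⌊$200,964 × 200%/3⌋ = $133,976; SL = ⌊$181,664/3⌋ = $60,554 → take DB $133,976. Book value $66,988.
Year 2: DB = ⌊$66,988 × 200%/3⌋ = $44,658; SL = ⌊$47,688/2⌋ = $23,844 → take DB $44,658. Book value $22,330.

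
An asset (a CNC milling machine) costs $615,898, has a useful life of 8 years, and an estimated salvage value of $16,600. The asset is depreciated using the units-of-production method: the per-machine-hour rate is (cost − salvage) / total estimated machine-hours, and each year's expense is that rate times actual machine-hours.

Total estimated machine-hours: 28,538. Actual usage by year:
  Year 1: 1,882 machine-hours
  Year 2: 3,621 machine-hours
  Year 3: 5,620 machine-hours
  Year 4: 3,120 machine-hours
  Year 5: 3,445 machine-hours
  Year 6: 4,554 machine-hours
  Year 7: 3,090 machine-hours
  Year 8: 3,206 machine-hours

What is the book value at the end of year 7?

Depreciable base = $615,898 − $16,600 = $599,298.
Rate = $599,298 / 28,538 machine-hours = $21 per machine-hour.
Year 1: 1,882 × $21 = $39,522. Book value $576,376.
Year 2: 3,621 × $21 = $76,041. Book value $500,335.
Year 3: 5,620 × $21 = $118,020. Book value $382,315.
Year 4: 3,120 × $21 = $65,520. Book value $316,795.
Year 5: 3,445 × $21 = $72,345. Book value $244,450.
Year 6: 4,554 × $21 = $95,634. Book value $148,816.
Year 7: 3,090 × $21 = $64,890. Book value $83,926.

$83,926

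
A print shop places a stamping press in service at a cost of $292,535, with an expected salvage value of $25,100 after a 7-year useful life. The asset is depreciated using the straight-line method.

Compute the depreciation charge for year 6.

Depreciable base = $292,535 − $25,100 = $267,435.
Annual expense = $267,435 / 7 = $38,205.

$38,205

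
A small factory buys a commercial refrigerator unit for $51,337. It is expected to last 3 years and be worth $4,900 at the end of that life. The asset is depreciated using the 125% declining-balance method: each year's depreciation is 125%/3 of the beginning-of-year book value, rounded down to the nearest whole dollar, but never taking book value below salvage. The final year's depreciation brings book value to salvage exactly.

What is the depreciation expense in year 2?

$12,477

Depreciable base = $51,337 − $4,900 = $46,437.
Year 1: ⌊$51,337 × 125%/3⌋ = $21,390. Book value $29,947.
Year 2: ⌊$29,947 × 125%/3⌋ = $12,477. Book value $17,470.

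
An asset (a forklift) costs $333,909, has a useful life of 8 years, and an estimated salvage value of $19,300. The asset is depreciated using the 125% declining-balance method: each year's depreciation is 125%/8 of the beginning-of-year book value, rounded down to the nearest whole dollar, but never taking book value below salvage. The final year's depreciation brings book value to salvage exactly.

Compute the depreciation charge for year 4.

$31,339

Depreciable base = $333,909 − $19,300 = $314,609.
Year 1: ⌊$333,909 × 125%/8⌋ = $52,173. Book value $281,736.
Year 2: ⌊$281,736 × 125%/8⌋ = $44,021. Book value $237,715.
Year 3: ⌊$237,715 × 125%/8⌋ = $37,142. Book value $200,573.
Year 4: ⌊$200,573 × 125%/8⌋ = $31,339. Book value $169,234.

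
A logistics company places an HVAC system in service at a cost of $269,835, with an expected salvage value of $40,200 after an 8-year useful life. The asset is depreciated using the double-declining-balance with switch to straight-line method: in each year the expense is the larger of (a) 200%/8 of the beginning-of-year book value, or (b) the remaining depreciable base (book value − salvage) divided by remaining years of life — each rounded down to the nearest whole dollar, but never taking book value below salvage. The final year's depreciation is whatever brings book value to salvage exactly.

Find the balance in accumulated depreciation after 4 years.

$184,456

Depreciable base = $269,835 − $40,200 = $229,635.
Year 1: DB = ⌊$269,835 × 200%/8⌋ = $67,458; SL = ⌊$229,635/8⌋ = $28,704 → take DB $67,458. Book value $202,377.
Year 2: DB = ⌊$202,377 × 200%/8⌋ = $50,594; SL = ⌊$162,177/7⌋ = $23,168 → take DB $50,594. Book value $151,783.
Year 3: DB = ⌊$151,783 × 200%/8⌋ = $37,945; SL = ⌊$111,583/6⌋ = $18,597 → take DB $37,945. Book value $113,838.
Year 4: DB = ⌊$113,838 × 200%/8⌋ = $28,459; SL = ⌊$73,638/5⌋ = $14,727 → take DB $28,459. Book value $85,379.
Accumulated through year 4 = $269,835 − $85,379 = $184,456.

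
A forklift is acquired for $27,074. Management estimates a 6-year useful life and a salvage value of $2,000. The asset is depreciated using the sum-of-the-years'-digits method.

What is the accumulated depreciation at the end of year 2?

$13,134

Depreciable base = $27,074 − $2,000 = $25,074.
Sum of the years' digits = 6+5+4+3+2+1 = 21.
Year 1: $25,074 × 6/21 = $7,164. Book value $19,910.
Year 2: $25,074 × 5/21 = $5,970. Book value $13,940.
Accumulated through year 2 = $27,074 − $13,940 = $13,134.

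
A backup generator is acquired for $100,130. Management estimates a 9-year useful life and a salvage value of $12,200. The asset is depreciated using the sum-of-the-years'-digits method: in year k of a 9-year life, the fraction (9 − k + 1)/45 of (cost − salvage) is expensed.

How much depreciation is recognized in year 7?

$5,862

Depreciable base = $100,130 − $12,200 = $87,930.
Sum of the years' digits = 9+8+7+6+5+4+3+2+1 = 45.
Year 1: $87,930 × 9/45 = $17,586. Book value $82,544.
Year 2: $87,930 × 8/45 = $15,632. Book value $66,912.
Year 3: $87,930 × 7/45 = $13,678. Book value $53,234.
Year 4: $87,930 × 6/45 = $11,724. Book value $41,510.
Year 5: $87,930 × 5/45 = $9,770. Book value $31,740.
Year 6: $87,930 × 4/45 = $7,816. Book value $23,924.
Year 7: $87,930 × 3/45 = $5,862. Book value $18,062.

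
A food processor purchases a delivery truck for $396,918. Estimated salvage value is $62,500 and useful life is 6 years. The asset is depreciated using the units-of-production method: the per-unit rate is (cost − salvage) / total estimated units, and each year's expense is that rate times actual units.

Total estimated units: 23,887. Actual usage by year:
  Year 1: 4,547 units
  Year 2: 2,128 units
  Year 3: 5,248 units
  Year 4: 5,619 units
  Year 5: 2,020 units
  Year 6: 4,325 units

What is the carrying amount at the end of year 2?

$303,468

Depreciable base = $396,918 − $62,500 = $334,418.
Rate = $334,418 / 23,887 units = $14 per unit.
Year 1: 4,547 × $14 = $63,658. Book value $333,260.
Year 2: 2,128 × $14 = $29,792. Book value $303,468.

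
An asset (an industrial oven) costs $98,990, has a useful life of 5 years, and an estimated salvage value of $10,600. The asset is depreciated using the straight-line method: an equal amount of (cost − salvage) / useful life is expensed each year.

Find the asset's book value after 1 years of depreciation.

Depreciable base = $98,990 − $10,600 = $88,390.
Annual expense = $88,390 / 5 = $17,678.
End of year 1: book value $81,312.

$81,312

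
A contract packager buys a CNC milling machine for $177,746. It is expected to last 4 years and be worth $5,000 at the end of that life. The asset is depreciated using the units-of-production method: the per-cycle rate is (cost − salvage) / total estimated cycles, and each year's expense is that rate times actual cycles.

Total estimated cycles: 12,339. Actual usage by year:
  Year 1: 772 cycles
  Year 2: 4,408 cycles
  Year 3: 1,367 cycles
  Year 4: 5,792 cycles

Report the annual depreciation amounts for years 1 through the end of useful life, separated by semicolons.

Depreciable base = $177,746 − $5,000 = $172,746.
Rate = $172,746 / 12,339 cycles = $14 per cycle.
Year 1: 772 × $14 = $10,808. Book value $166,938.
Year 2: 4,408 × $14 = $61,712. Book value $105,226.
Year 3: 1,367 × $14 = $19,138. Book value $86,088.
Year 4: 5,792 × $14 = $81,088. Book value $5,000.

$10,808; $61,712; $19,138; $81,088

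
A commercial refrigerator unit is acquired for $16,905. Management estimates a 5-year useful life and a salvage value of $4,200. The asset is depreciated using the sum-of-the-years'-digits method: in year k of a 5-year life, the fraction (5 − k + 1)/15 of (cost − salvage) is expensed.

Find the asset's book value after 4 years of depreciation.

Depreciable base = $16,905 − $4,200 = $12,705.
Sum of the years' digits = 5+4+3+2+1 = 15.
Year 1: $12,705 × 5/15 = $4,235. Book value $12,670.
Year 2: $12,705 × 4/15 = $3,388. Book value $9,282.
Year 3: $12,705 × 3/15 = $2,541. Book value $6,741.
Year 4: $12,705 × 2/15 = $1,694. Book value $5,047.

$5,047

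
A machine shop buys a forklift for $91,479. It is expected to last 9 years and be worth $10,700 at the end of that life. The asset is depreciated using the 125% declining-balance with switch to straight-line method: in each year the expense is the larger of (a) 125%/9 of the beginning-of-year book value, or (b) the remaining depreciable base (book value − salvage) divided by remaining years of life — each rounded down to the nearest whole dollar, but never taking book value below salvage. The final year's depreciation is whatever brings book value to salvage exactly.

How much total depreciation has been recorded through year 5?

Depreciable base = $91,479 − $10,700 = $80,779.
Year 1: DB = ⌊$91,479 × 125%/9⌋ = $12,705; SL = ⌊$80,779/9⌋ = $8,975 → take DB $12,705. Book value $78,774.
Year 2: DB = ⌊$78,774 × 125%/9⌋ = $10,940; SL = ⌊$68,074/8⌋ = $8,509 → take DB $10,940. Book value $67,834.
Year 3: DB = ⌊$67,834 × 125%/9⌋ = $9,421; SL = ⌊$57,134/7⌋ = $8,162 → take DB $9,421. Book value $58,413.
Year 4: DB = ⌊$58,413 × 125%/9⌋ = $8,112; SL = ⌊$47,713/6⌋ = $7,952 → take DB $8,112. Book value $50,301.
Year 5: DB = ⌊$50,301 × 125%/9⌋ = $6,986; SL = ⌊$39,601/5⌋ = $7,920 → take SL $7,920. Book value $42,381.
Accumulated through year 5 = $91,479 − $42,381 = $49,098.

$49,098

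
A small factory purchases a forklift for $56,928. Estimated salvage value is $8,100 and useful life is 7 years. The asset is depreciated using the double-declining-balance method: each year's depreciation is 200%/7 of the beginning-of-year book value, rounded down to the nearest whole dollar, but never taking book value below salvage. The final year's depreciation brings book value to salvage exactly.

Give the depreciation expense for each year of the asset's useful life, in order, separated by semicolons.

Depreciable base = $56,928 − $8,100 = $48,828.
Year 1: ⌊$56,928 × 200%/7⌋ = $16,265. Book value $40,663.
Year 2: ⌊$40,663 × 200%/7⌋ = $11,618. Book value $29,045.
Year 3: ⌊$29,045 × 200%/7⌋ = $8,298. Book value $20,747.
Year 4: ⌊$20,747 × 200%/7⌋ = $5,927. Book value $14,820.
Year 5: ⌊$14,820 × 200%/7⌋ = $4,234. Book value $10,586.
Year 6: ⌊$10,586 × 200%/7⌋ = $3,024, capped at $2,486. Book value $8,100.
Year 7 (final): $8,100 − $8,100 = $0. Book value $8,100.

$16,265; $11,618; $8,298; $5,927; $4,234; $2,486; $0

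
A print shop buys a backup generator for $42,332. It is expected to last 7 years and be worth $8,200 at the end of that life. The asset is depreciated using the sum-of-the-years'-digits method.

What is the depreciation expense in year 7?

$1,219

Depreciable base = $42,332 − $8,200 = $34,132.
Sum of the years' digits = 7+6+5+4+3+2+1 = 28.
Year 1: $34,132 × 7/28 = $8,533. Book value $33,799.
Year 2: $34,132 × 6/28 = $7,314. Book value $26,485.
Year 3: $34,132 × 5/28 = $6,095. Book value $20,390.
Year 4: $34,132 × 4/28 = $4,876. Book value $15,514.
Year 5: $34,132 × 3/28 = $3,657. Book value $11,857.
Year 6: $34,132 × 2/28 = $2,438. Book value $9,419.
Year 7: $34,132 × 1/28 = $1,219. Book value $8,200.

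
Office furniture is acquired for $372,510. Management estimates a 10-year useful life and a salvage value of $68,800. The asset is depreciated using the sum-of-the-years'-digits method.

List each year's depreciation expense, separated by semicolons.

Depreciable base = $372,510 − $68,800 = $303,710.
Sum of the years' digits = 10+9+8+7+6+5+4+3+2+1 = 55.
Year 1: $303,710 × 10/55 = $55,220. Book value $317,290.
Year 2: $303,710 × 9/55 = $49,698. Book value $267,592.
Year 3: $303,710 × 8/55 = $44,176. Book value $223,416.
Year 4: $303,710 × 7/55 = $38,654. Book value $184,762.
Year 5: $303,710 × 6/55 = $33,132. Book value $151,630.
Year 6: $303,710 × 5/55 = $27,610. Book value $124,020.
Year 7: $303,710 × 4/55 = $22,088. Book value $101,932.
Year 8: $303,710 × 3/55 = $16,566. Book value $85,366.
Year 9: $303,710 × 2/55 = $11,044. Book value $74,322.
Year 10: $303,710 × 1/55 = $5,522. Book value $68,800.

$55,220; $49,698; $44,176; $38,654; $33,132; $27,610; $22,088; $16,566; $11,044; $5,522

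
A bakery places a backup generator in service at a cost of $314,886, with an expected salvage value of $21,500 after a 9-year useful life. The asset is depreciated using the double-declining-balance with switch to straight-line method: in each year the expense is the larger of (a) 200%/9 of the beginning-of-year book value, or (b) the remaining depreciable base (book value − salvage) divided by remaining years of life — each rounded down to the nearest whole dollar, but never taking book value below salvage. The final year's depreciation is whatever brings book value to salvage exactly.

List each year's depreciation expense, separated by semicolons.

Depreciable base = $314,886 − $21,500 = $293,386.
Year 1: DB = ⌊$314,886 × 200%/9⌋ = $69,974; SL = ⌊$293,386/9⌋ = $32,598 → take DB $69,974. Book value $244,912.
Year 2: DB = ⌊$244,912 × 200%/9⌋ = $54,424; SL = ⌊$223,412/8⌋ = $27,926 → take DB $54,424. Book value $190,488.
Year 3: DB = ⌊$190,488 × 200%/9⌋ = $42,330; SL = ⌊$168,988/7⌋ = $24,141 → take DB $42,330. Book value $148,158.
Year 4: DB = ⌊$148,158 × 200%/9⌋ = $32,924; SL = ⌊$126,658/6⌋ = $21,109 → take DB $32,924. Book value $115,234.
Year 5: DB = ⌊$115,234 × 200%/9⌋ = $25,607; SL = ⌊$93,734/5⌋ = $18,746 → take DB $25,607. Book value $89,627.
Year 6: DB = ⌊$89,627 × 200%/9⌋ = $19,917; SL = ⌊$68,127/4⌋ = $17,031 → take DB $19,917. Book value $69,710.
Year 7: DB = ⌊$69,710 × 200%/9⌋ = $15,491; SL = ⌊$48,210/3⌋ = $16,070 → take SL $16,070. Book value $53,640.
Year 8: DB = ⌊$53,640 × 200%/9⌋ = $11,920; SL = ⌊$32,140/2⌋ = $16,070 → take SL $16,070. Book value $37,570.
Year 9 (final): $37,570 − $21,500 = $16,070. Book value $21,500.

$69,974; $54,424; $42,330; $32,924; $25,607; $19,917; $16,070; $16,070; $16,070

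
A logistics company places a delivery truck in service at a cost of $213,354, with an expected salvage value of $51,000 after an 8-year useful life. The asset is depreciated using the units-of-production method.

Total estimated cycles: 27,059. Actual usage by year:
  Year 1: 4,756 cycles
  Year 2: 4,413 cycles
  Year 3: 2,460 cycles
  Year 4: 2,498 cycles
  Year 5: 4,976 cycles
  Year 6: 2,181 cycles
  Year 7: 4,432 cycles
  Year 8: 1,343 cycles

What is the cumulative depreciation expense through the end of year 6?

$127,704

Depreciable base = $213,354 − $51,000 = $162,354.
Rate = $162,354 / 27,059 cycles = $6 per cycle.
Year 1: 4,756 × $6 = $28,536. Book value $184,818.
Year 2: 4,413 × $6 = $26,478. Book value $158,340.
Year 3: 2,460 × $6 = $14,760. Book value $143,580.
Year 4: 2,498 × $6 = $14,988. Book value $128,592.
Year 5: 4,976 × $6 = $29,856. Book value $98,736.
Year 6: 2,181 × $6 = $13,086. Book value $85,650.
Accumulated through year 6 = $213,354 − $85,650 = $127,704.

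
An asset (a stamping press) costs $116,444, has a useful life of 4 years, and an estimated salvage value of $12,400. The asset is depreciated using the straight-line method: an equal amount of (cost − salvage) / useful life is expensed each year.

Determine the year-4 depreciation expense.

Depreciable base = $116,444 − $12,400 = $104,044.
Annual expense = $104,044 / 4 = $26,011.

$26,011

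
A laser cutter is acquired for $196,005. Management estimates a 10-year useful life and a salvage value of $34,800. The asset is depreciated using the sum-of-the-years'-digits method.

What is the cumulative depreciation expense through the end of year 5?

Depreciable base = $196,005 − $34,800 = $161,205.
Sum of the years' digits = 10+9+8+7+6+5+4+3+2+1 = 55.
Year 1: $161,205 × 10/55 = $29,310. Book value $166,695.
Year 2: $161,205 × 9/55 = $26,379. Book value $140,316.
Year 3: $161,205 × 8/55 = $23,448. Book value $116,868.
Year 4: $161,205 × 7/55 = $20,517. Book value $96,351.
Year 5: $161,205 × 6/55 = $17,586. Book value $78,765.
Accumulated through year 5 = $196,005 − $78,765 = $117,240.

$117,240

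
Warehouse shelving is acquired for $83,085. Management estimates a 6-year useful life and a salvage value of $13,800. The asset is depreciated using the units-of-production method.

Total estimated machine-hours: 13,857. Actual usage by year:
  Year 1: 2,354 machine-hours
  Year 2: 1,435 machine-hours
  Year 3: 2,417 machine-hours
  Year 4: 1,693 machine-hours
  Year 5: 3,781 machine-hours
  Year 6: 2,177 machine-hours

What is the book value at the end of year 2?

Depreciable base = $83,085 − $13,800 = $69,285.
Rate = $69,285 / 13,857 machine-hours = $5 per machine-hour.
Year 1: 2,354 × $5 = $11,770. Book value $71,315.
Year 2: 1,435 × $5 = $7,175. Book value $64,140.

$64,140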